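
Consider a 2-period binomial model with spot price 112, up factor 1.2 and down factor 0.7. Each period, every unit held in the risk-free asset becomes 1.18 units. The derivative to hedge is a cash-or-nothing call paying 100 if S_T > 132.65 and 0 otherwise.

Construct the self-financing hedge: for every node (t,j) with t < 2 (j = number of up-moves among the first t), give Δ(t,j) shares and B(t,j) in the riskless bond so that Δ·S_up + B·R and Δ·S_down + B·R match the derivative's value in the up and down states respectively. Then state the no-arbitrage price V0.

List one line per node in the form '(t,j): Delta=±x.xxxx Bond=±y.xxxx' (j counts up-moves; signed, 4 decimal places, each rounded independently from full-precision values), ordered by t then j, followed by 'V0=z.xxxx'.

Under the risk-neutral measure, an up-move has probability p* = (R−d)/(u−d) = 0.9600 and values discount at R = 1.18.
At expiry t=2: V(2,0)=0.0000, V(2,1)=0.0000, V(2,2)=100.0000
  t=1,j=0: stock 78.4000 → up 94.0800 (V=0.0000), down 54.8800 (V=0.0000). Price 0.0000; hedge Δ=0.0000, bond B=0.0000.
  t=1,j=1: stock 134.4000 → up 161.2800 (V=100.0000), down 94.0800 (V=0.0000). Price 81.3559; hedge Δ=1.4881, bond B=-118.6441.
  t=0,j=0: stock 112.0000 → up 134.4000 (V=81.3559), down 78.4000 (V=0.0000). Price 66.1879; hedge Δ=1.4528, bond B=-96.5240.
Root portfolio cost Δ·112+B reproduces V0=66.1879.

(0,0): Delta=1.4528 Bond=-96.5240
(1,0): Delta=0.0000 Bond=0.0000
(1,1): Delta=1.4881 Bond=-118.6441
V0=66.1879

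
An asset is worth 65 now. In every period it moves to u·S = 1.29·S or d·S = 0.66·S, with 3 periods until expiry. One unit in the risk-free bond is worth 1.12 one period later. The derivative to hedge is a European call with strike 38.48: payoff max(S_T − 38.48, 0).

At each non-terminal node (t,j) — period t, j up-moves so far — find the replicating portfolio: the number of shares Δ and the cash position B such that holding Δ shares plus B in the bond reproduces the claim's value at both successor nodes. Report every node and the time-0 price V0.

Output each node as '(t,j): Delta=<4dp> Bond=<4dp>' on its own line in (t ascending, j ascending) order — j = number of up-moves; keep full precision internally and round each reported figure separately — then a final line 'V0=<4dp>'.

The replicating-portfolio and risk-neutral prices coincide; use p* = (1.12−0.66)/(1.29−0.66) = 0.7302 for the latter.
Terminal payoffs: V(3,0)=0.0000, V(3,1)=0.0000, V(3,2)=32.9099, V(3,3)=101.0548
(2,0): S=28.3140. Δ = (V_up−V_dn)/(S_up−S_dn) = (0.0000−0.0000)/(36.5251−18.6872) = 0.0000. V = [p*·0.0000 + (1−p*)·0.0000]/1.12 = 0.0000. B = V − Δ·S = 0.0000.
(2,1): S=55.3410. Δ = (V_up−V_dn)/(S_up−S_dn) = (32.9099−0.0000)/(71.3899−36.5251) = 0.9439. V = [p*·32.9099 + (1−p*)·0.0000]/1.12 = 21.4549. B = V − Δ·S = -30.7831.
(2,2): S=108.1665. Δ = (V_up−V_dn)/(S_up−S_dn) = (101.0548−32.9099)/(139.5348−71.3899) = 1.0000. V = [p*·101.0548 + (1−p*)·32.9099]/1.12 = 73.8094. B = V − Δ·S = -34.3571.
(1,0): S=42.9000. Δ = (V_up−V_dn)/(S_up−S_dn) = (21.4549−0.0000)/(55.3410−28.3140) = 0.7938. V = [p*·21.4549 + (1−p*)·0.0000]/1.12 = 13.9870. B = V − Δ·S = -20.0683.
(1,1): S=83.8500. Δ = (V_up−V_dn)/(S_up−S_dn) = (73.8094−21.4549)/(108.1665−55.3410) = 0.9911. V = [p*·73.8094 + (1−p*)·21.4549]/1.12 = 53.2875. B = V − Δ·S = -29.8149.
(0,0): S=65.0000. Δ = (V_up−V_dn)/(S_up−S_dn) = (53.2875−13.9870)/(83.8500−42.9000) = 0.9597. V = [p*·53.2875 + (1−p*)·13.9870]/1.12 = 38.1094. B = V − Δ·S = -24.2722.
Each (Δ,B) replicates both successor values, so the strategy is self-financing and V0 is arbitrage-free.

(0,0): Delta=0.9597 Bond=-24.2722
(1,0): Delta=0.7938 Bond=-20.0683
(1,1): Delta=0.9911 Bond=-29.8149
(2,0): Delta=0.0000 Bond=0.0000
(2,1): Delta=0.9439 Bond=-30.7831
(2,2): Delta=1.0000 Bond=-34.3571
V0=38.1094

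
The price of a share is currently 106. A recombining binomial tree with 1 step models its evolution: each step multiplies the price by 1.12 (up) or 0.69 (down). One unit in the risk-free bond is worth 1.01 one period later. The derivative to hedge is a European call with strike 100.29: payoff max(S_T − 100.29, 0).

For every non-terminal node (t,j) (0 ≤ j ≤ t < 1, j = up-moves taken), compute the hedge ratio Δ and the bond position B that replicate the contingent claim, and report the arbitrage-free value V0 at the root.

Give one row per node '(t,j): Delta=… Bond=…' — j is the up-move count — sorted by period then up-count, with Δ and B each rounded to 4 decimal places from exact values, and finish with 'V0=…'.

(0,0): Delta=0.4043 Bond=-29.2809
V0=13.5796

Since d<R<u, set p* = (R−d)/(u−d) = 0.7442; price each node as the discounted p*-expectation of its children.
Terminal values V(1,·): V(1,0)=0.0000, V(1,1)=18.4300
Node (0,0) S=106.0000: V=(p*·18.4300+(1−p*)·0.0000)/1.01=13.5796; Δ=(18.4300−0.0000)/(118.7200−73.1400)=0.4043; B=V−Δ·S=-29.2809
Each (Δ,B) replicates both successor values, so the strategy is self-financing and V0 is arbitrage-free.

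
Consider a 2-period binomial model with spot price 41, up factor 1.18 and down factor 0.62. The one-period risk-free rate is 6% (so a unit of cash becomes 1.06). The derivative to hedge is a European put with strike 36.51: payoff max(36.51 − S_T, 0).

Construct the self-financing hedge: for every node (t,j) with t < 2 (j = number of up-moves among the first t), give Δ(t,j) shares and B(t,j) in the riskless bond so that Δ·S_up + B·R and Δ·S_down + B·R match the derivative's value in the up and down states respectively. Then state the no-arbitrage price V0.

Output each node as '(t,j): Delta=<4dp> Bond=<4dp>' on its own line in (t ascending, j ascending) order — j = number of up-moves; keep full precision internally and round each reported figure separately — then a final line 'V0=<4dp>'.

The replicating-portfolio and risk-neutral prices coincide; use p* = (1.06−0.62)/(1.18−0.62) = 0.7857 for the latter.
Terminal values V(2,·): V(2,0)=20.7496, V(2,1)=6.5144, V(2,2)=0.0000
Node (1,0) S=25.4200: V=(p*·6.5144+(1−p*)·20.7496)/1.06=9.0234; Δ=(6.5144−20.7496)/(29.9956−15.7604)=-1.0000; B=V−Δ·S=34.4434
Node (1,1) S=48.3800: V=(p*·0.0000+(1−p*)·6.5144)/1.06=1.3169; Δ=(0.0000−6.5144)/(57.0884−29.9956)=-0.2404; B=V−Δ·S=12.9498
Node (0,0) S=41.0000: V=(p*·1.3169+(1−p*)·9.0234)/1.06=2.8003; Δ=(1.3169−9.0234)/(48.3800−25.4200)=-0.3356; B=V−Δ·S=16.5618
The time-0 hedge costs 2.8003, which is the no-arbitrage price.

(0,0): Delta=-0.3356 Bond=16.5618
(1,0): Delta=-1.0000 Bond=34.4434
(1,1): Delta=-0.2404 Bond=12.9498
V0=2.8003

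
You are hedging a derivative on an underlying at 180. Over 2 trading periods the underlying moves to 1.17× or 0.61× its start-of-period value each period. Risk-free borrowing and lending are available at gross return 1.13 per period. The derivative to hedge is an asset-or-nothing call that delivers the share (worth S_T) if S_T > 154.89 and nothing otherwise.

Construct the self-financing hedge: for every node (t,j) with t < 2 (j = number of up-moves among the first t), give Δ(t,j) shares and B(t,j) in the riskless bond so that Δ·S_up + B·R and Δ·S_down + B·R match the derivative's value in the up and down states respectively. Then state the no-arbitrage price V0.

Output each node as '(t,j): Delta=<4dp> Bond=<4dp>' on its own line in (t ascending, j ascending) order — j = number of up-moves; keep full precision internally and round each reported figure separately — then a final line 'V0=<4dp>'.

(0,0): Delta=2.0087 Bond=-195.1841
(1,0): Delta=0.0000 Bond=0.0000
(1,1): Delta=2.0893 Bond=-237.5241
V0=166.3865

Under the risk-neutral measure, an up-move has probability p* = (R−d)/(u−d) = 0.9286 and values discount at R = 1.13.
At expiry t=2: V(2,0)=0.0000, V(2,1)=0.0000, V(2,2)=246.4020
(1,0): S=109.8000. Δ = (V_up−V_dn)/(S_up−S_dn) = (0.0000−0.0000)/(128.4660−66.9780) = 0.0000. V = [p*·0.0000 + (1−p*)·0.0000]/1.13 = 0.0000. B = V − Δ·S = 0.0000.
(1,1): S=210.6000. Δ = (V_up−V_dn)/(S_up−S_dn) = (246.4020−0.0000)/(246.4020−128.4660) = 2.0893. V = [p*·246.4020 + (1−p*)·0.0000]/1.13 = 202.4795. B = V − Δ·S = -237.5241.
(0,0): S=180.0000. Δ = (V_up−V_dn)/(S_up−S_dn) = (202.4795−0.0000)/(210.6000−109.8000) = 2.0087. V = [p*·202.4795 + (1−p*)·0.0000]/1.13 = 166.3865. B = V − Δ·S = -195.1841.
Root portfolio cost Δ·180+B reproduces V0=166.3865.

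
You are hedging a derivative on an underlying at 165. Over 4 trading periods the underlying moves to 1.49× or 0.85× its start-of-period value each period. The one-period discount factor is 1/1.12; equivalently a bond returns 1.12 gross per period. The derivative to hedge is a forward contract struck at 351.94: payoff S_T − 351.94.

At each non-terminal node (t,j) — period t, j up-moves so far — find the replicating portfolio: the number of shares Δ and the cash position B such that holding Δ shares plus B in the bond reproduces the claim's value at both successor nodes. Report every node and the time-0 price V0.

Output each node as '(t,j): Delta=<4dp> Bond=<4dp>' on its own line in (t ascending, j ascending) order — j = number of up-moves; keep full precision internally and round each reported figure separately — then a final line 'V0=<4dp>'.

(0,0): Delta=1.0000 Bond=-223.6642
(1,0): Delta=1.0000 Bond=-250.5039
(1,1): Delta=1.0000 Bond=-250.5039
(2,0): Delta=1.0000 Bond=-280.5644
(2,1): Delta=1.0000 Bond=-280.5644
(2,2): Delta=1.0000 Bond=-280.5644
(3,0): Delta=1.0000 Bond=-314.2321
(3,1): Delta=1.0000 Bond=-314.2321
(3,2): Delta=1.0000 Bond=-314.2321
(3,3): Delta=1.0000 Bond=-314.2321
V0=-58.6642

The replicating-portfolio and risk-neutral prices coincide; use p* = (1.12−0.85)/(1.49−0.85) = 0.4219 for the latter.
Payoff layer (t=4): V(4,0)=-265.8090, V(4,1)=-200.9574, V(4,2)=-87.2763, V(4,3)=111.9998, V(4,4)=461.3193
Node (3,0) S=101.3306: V=(p*·-200.9574+(1−p*)·-265.8090)/1.12=-212.9015; Δ=(-200.9574−-265.8090)/(150.9826−86.1310)=1.0000; B=V−Δ·S=-314.2321
Node (3,1) S=177.6266: V=(p*·-87.2763+(1−p*)·-200.9574)/1.12=-136.6055; Δ=(-87.2763−-200.9574)/(264.6637−150.9826)=1.0000; B=V−Δ·S=-314.2321
Node (3,2) S=311.3690: V=(p*·111.9998+(1−p*)·-87.2763)/1.12=-2.8631; Δ=(111.9998−-87.2763)/(463.9398−264.6637)=1.0000; B=V−Δ·S=-314.2321
Node (3,3) S=545.8116: V=(p*·461.3193+(1−p*)·111.9998)/1.12=231.5794; Δ=(461.3193−111.9998)/(813.2593−463.9398)=1.0000; B=V−Δ·S=-314.2321
Node (2,0) S=119.2125: V=(p*·-136.6055+(1−p*)·-212.9015)/1.12=-161.3519; Δ=(-136.6055−-212.9015)/(177.6266−101.3306)=1.0000; B=V−Δ·S=-280.5644
Node (2,1) S=208.9725: V=(p*·-2.8631+(1−p*)·-136.6055)/1.12=-71.5919; Δ=(-2.8631−-136.6055)/(311.3690−177.6266)=1.0000; B=V−Δ·S=-280.5644
Node (2,2) S=366.3165: V=(p*·231.5794+(1−p*)·-2.8631)/1.12=85.7521; Δ=(231.5794−-2.8631)/(545.8116−311.3690)=1.0000; B=V−Δ·S=-280.5644
Node (1,0) S=140.2500: V=(p*·-71.5919+(1−p*)·-161.3519)/1.12=-110.2539; Δ=(-71.5919−-161.3519)/(208.9725−119.2125)=1.0000; B=V−Δ·S=-250.5039
Node (1,1) S=245.8500: V=(p*·85.7521+(1−p*)·-71.5919)/1.12=-4.6539; Δ=(85.7521−-71.5919)/(366.3165−208.9725)=1.0000; B=V−Δ·S=-250.5039
Node (0,0) S=165.0000: V=(p*·-4.6539+(1−p*)·-110.2539)/1.12=-58.6642; Δ=(-4.6539−-110.2539)/(245.8500−140.2500)=1.0000; B=V−Δ·S=-223.6642
The time-0 hedge costs -58.6642, which is the no-arbitrage price.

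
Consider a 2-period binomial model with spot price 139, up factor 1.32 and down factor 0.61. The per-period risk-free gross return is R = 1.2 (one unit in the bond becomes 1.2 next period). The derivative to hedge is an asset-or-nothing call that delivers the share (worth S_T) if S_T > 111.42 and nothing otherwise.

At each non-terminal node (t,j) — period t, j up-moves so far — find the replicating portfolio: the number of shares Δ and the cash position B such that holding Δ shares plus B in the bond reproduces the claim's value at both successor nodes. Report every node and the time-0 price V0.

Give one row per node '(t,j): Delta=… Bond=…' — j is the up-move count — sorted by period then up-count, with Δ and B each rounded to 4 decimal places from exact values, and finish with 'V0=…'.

(0,0): Delta=1.0738 Bond=-11.2863
(1,0): Delta=1.8592 Bond=-80.1325
(1,1): Delta=1.0000 Bond=0.0000
V0=137.9740

Under the risk-neutral measure, an up-move has probability p* = (R−d)/(u−d) = 0.8310 and values discount at R = 1.2.
Terminal values V(2,·): V(2,0)=0.0000, V(2,1)=111.9228, V(2,2)=242.1936
(1,0): S=84.7900. Δ = (V_up−V_dn)/(S_up−S_dn) = (111.9228−0.0000)/(111.9228−51.7219) = 1.8592. V = [p*·111.9228 + (1−p*)·0.0000]/1.2 = 77.5052. B = V − Δ·S = -80.1325.
(1,1): S=183.4800. Δ = (V_up−V_dn)/(S_up−S_dn) = (242.1936−111.9228)/(242.1936−111.9228) = 1.0000. V = [p*·242.1936 + (1−p*)·111.9228]/1.2 = 183.4800. B = V − Δ·S = 0.0000.
(0,0): S=139.0000. Δ = (V_up−V_dn)/(S_up−S_dn) = (183.4800−77.5052)/(183.4800−84.7900) = 1.0738. V = [p*·183.4800 + (1−p*)·77.5052]/1.2 = 137.9740. B = V − Δ·S = -11.2863.
The time-0 hedge costs 137.9740, which is the no-arbitrage price.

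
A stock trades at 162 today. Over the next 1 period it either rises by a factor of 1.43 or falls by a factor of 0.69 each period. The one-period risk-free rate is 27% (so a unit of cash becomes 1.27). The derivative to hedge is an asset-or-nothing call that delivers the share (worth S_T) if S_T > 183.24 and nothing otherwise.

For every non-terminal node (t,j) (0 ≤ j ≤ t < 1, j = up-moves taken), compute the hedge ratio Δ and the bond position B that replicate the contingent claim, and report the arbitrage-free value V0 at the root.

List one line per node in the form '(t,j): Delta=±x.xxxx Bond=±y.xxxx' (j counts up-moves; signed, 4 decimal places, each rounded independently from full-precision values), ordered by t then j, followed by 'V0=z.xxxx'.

The replicating-portfolio and risk-neutral prices coincide; use p* = (1.27−0.69)/(1.43−0.69) = 0.7838 for the latter.
At expiry t=1: V(1,0)=0.0000, V(1,1)=231.6600
  t=0,j=0: stock 162.0000 → up 231.6600 (V=231.6600), down 111.7800 (V=0.0000). Price 142.9696; hedge Δ=1.9324, bond B=-170.0845.
Each (Δ,B) replicates both successor values, so the strategy is self-financing and V0 is arbitrage-free.

(0,0): Delta=1.9324 Bond=-170.0845
V0=142.9696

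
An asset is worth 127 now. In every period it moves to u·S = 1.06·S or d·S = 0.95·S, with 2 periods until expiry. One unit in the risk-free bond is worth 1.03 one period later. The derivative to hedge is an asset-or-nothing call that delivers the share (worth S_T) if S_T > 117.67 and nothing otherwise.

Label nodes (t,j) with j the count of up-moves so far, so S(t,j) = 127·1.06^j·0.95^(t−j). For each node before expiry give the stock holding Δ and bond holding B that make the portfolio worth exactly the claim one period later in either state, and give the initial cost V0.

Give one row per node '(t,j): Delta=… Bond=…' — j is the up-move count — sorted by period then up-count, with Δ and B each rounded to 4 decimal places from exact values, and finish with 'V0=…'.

(0,0): Delta=3.1724 Bond=-283.9345
(1,0): Delta=9.6364 Bond=-1072.3261
(1,1): Delta=1.0000 Bond=0.0000
V0=118.9641

The replicating-portfolio and risk-neutral prices coincide; use p* = (1.03−0.95)/(1.06−0.95) = 0.7273 for the latter.
Terminal values V(2,·): V(2,0)=0.0000, V(2,1)=127.8890, V(2,2)=142.6972
(1,0): S=120.6500. Δ = (V_up−V_dn)/(S_up−S_dn) = (127.8890−0.0000)/(127.8890−114.6175) = 9.6364. V = [p*·127.8890 + (1−p*)·0.0000]/1.03 = 90.3011. B = V − Δ·S = -1072.3261.
(1,1): S=134.6200. Δ = (V_up−V_dn)/(S_up−S_dn) = (142.6972−127.8890)/(142.6972−127.8890) = 1.0000. V = [p*·142.6972 + (1−p*)·127.8890]/1.03 = 134.6200. B = V − Δ·S = 0.0000.
(0,0): S=127.0000. Δ = (V_up−V_dn)/(S_up−S_dn) = (134.6200−90.3011)/(134.6200−120.6500) = 3.1724. V = [p*·134.6200 + (1−p*)·90.3011]/1.03 = 118.9641. B = V − Δ·S = -283.9345.
The time-0 hedge costs 118.9641, which is the no-arbitrage price.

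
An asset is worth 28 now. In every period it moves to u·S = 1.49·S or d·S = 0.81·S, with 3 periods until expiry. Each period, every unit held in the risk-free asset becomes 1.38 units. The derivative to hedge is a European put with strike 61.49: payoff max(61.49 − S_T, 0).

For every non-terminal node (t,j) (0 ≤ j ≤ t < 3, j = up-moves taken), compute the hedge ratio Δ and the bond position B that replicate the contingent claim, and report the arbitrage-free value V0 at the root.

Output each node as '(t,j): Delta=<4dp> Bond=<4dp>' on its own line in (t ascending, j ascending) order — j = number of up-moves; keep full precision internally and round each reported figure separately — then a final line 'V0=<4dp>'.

(0,0): Delta=-0.3967 Bond=13.4825
(1,0): Delta=-1.0000 Bond=32.2884
(1,1): Delta=-0.3334 Bond=15.9654
(2,0): Delta=-1.0000 Bond=44.5580
(2,1): Delta=-1.0000 Bond=44.5580
(2,2): Delta=-0.2635 Bond=17.6852
V0=2.3745

Risk-neutral probability p* = (R−d)/(u−d) = (1.38−0.81)/(1.49−0.81) = 0.8382.
Payoff layer (t=3): V(3,0)=46.6097, V(3,1)=34.1175, V(3,2)=11.1381, V(3,3)=0.0000
  t=2,j=0: stock 18.3708 → up 27.3725 (V=34.1175), down 14.8803 (V=46.6097). Price 26.1872; hedge Δ=-1.0000, bond B=44.5580.
  t=2,j=1: stock 33.7932 → up 50.3519 (V=11.1381), down 27.3725 (V=34.1175). Price 10.7648; hedge Δ=-1.0000, bond B=44.5580.
  t=2,j=2: stock 62.1628 → up 92.6226 (V=0.0000), down 50.3519 (V=11.1381). Price 1.3056; hedge Δ=-0.2635, bond B=17.6852.
  t=1,j=0: stock 22.6800 → up 33.7932 (V=10.7648), down 18.3708 (V=26.1872). Price 9.6084; hedge Δ=-1.0000, bond B=32.2884.
  t=1,j=1: stock 41.7200 → up 62.1628 (V=1.3056), down 33.7932 (V=10.7648). Price 2.0549; hedge Δ=-0.3334, bond B=15.9654.
  t=0,j=0: stock 28.0000 → up 41.7200 (V=2.0549), down 22.6800 (V=9.6084). Price 2.3745; hedge Δ=-0.3967, bond B=13.4825.
The time-0 hedge costs 2.3745, which is the no-arbitrage price.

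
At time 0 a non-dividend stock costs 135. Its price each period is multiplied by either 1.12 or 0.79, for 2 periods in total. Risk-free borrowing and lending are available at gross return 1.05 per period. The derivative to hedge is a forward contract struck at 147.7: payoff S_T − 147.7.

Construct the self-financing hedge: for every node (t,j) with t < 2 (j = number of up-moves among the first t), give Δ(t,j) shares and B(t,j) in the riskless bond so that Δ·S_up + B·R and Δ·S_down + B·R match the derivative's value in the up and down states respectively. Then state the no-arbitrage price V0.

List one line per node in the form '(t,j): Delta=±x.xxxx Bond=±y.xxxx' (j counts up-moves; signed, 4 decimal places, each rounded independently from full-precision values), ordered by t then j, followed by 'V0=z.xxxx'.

(0,0): Delta=1.0000 Bond=-133.9683
(1,0): Delta=1.0000 Bond=-140.6667
(1,1): Delta=1.0000 Bond=-140.6667
V0=1.0317

Since d<R<u, set p* = (R−d)/(u−d) = 0.7879; price each node as the discounted p*-expectation of its children.
At expiry t=2: V(2,0)=-63.4465, V(2,1)=-28.2520, V(2,2)=21.6440
Node (1,0) S=106.6500: V=(p*·-28.2520+(1−p*)·-63.4465)/1.05=-34.0167; Δ=(-28.2520−-63.4465)/(119.4480−84.2535)=1.0000; B=V−Δ·S=-140.6667
Node (1,1) S=151.2000: V=(p*·21.6440+(1−p*)·-28.2520)/1.05=10.5333; Δ=(21.6440−-28.2520)/(169.3440−119.4480)=1.0000; B=V−Δ·S=-140.6667
Node (0,0) S=135.0000: V=(p*·10.5333+(1−p*)·-34.0167)/1.05=1.0317; Δ=(10.5333−-34.0167)/(151.2000−106.6500)=1.0000; B=V−Δ·S=-133.9683
Check: Δ(0,0)·S0 + B(0,0) = 1.0317 = V0.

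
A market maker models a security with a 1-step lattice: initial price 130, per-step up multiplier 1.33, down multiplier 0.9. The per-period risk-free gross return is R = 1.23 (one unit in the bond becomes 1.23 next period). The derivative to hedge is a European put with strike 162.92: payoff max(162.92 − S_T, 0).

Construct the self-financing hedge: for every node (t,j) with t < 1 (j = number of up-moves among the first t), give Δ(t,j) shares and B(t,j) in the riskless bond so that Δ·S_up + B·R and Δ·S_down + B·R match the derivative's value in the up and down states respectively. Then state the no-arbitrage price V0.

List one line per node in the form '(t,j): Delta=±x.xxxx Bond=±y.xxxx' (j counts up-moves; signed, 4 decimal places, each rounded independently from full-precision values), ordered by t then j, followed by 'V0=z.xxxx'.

(0,0): Delta=-0.8215 Bond=115.4729
V0=8.6822

Risk-neutral probability p* = (R−d)/(u−d) = (1.23−0.9)/(1.33−0.9) = 0.7674.
At expiry t=1: V(1,0)=45.9200, V(1,1)=0.0000
  t=0,j=0: stock 130.0000 → up 172.9000 (V=0.0000), down 117.0000 (V=45.9200). Price 8.6822; hedge Δ=-0.8215, bond B=115.4729.
Root portfolio cost Δ·130+B reproduces V0=8.6822.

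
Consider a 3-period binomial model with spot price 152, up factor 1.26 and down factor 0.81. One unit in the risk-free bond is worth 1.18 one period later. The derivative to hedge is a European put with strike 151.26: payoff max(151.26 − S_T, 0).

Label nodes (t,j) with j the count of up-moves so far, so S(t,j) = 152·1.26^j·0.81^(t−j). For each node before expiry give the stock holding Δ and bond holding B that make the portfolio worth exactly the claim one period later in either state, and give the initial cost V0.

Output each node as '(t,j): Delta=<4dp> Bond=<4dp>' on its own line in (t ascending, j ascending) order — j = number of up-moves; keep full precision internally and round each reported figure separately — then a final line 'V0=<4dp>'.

(0,0): Delta=-0.0935 Bond=15.6655
(1,0): Delta=-0.4440 Bond=61.6462
(1,1): Delta=-0.0448 Bond=9.1532
(2,0): Delta=-1.0000 Bond=128.1864
(2,1): Delta=-0.3668 Bond=60.7546
(2,2): Delta=0.0000 Bond=0.0000
V0=1.4559

The replicating-portfolio and risk-neutral prices coincide; use p* = (1.18−0.81)/(1.26−0.81) = 0.8222 for the latter.
Terminal payoffs: V(3,0)=70.4810, V(3,1)=25.6037, V(3,2)=0.0000, V(3,3)=0.0000
  t=2,j=0: stock 99.7272 → up 125.6563 (V=25.6037), down 80.7790 (V=70.4810). Price 28.4592; hedge Δ=-1.0000, bond B=128.1864.
  t=2,j=1: stock 155.1312 → up 195.4653 (V=0.0000), down 125.6563 (V=25.6037). Price 3.8574; hedge Δ=-0.3668, bond B=60.7546.
  t=2,j=2: stock 241.3152 → up 304.0572 (V=0.0000), down 195.4653 (V=0.0000). Price 0.0000; hedge Δ=0.0000, bond B=0.0000.
  t=1,j=0: stock 123.1200 → up 155.1312 (V=3.8574), down 99.7272 (V=28.4592). Price 6.9755; hedge Δ=-0.4440, bond B=61.6462.
  t=1,j=1: stock 191.5200 → up 241.3152 (V=0.0000), down 155.1312 (V=3.8574). Price 0.5812; hedge Δ=-0.0448, bond B=9.1532.
  t=0,j=0: stock 152.0000 → up 191.5200 (V=0.5812), down 123.1200 (V=6.9755). Price 1.4559; hedge Δ=-0.0935, bond B=15.6655.
Root portfolio cost Δ·152+B reproduces V0=1.4559.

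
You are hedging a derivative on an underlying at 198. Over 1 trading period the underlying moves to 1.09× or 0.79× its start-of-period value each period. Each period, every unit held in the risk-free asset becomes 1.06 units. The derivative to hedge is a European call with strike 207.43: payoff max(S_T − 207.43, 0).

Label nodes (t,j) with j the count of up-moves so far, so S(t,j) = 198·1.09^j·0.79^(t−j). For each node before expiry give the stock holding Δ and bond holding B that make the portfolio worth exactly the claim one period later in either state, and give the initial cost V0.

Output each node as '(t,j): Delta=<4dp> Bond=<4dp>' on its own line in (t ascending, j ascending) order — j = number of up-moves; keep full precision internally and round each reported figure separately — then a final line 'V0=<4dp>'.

The replicating-portfolio and risk-neutral prices coincide; use p* = (1.06−0.79)/(1.09−0.79) = 0.9000 for the latter.
At expiry t=1: V(1,0)=0.0000, V(1,1)=8.3900
(0,0): S=198.0000. Δ = (V_up−V_dn)/(S_up−S_dn) = (8.3900−0.0000)/(215.8200−156.4200) = 0.1412. V = [p*·8.3900 + (1−p*)·0.0000]/1.06 = 7.1236. B = V − Δ·S = -20.8431.
Check: Δ(0,0)·S0 + B(0,0) = 7.1236 = V0.

(0,0): Delta=0.1412 Bond=-20.8431
V0=7.1236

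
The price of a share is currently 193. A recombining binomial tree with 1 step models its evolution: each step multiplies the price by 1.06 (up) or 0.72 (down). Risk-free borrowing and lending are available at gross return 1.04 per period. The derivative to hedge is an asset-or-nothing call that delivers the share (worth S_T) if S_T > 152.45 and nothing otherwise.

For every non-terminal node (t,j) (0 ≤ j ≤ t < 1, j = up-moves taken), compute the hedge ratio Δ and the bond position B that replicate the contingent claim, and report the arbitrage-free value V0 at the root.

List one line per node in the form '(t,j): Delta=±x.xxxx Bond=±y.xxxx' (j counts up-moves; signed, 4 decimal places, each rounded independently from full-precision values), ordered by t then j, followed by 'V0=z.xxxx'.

Risk-neutral probability p* = (R−d)/(u−d) = (1.04−0.72)/(1.06−0.72) = 0.9412.
At expiry t=1: V(1,0)=0.0000, V(1,1)=204.5800
Node (0,0) S=193.0000: V=(p*·204.5800+(1−p*)·0.0000)/1.04=185.1403; Δ=(204.5800−0.0000)/(204.5800−138.9600)=3.1176; B=V−Δ·S=-416.5656
Self-financing check: at every node Δ·S+B equals the discounted successor values.

(0,0): Delta=3.1176 Bond=-416.5656
V0=185.1403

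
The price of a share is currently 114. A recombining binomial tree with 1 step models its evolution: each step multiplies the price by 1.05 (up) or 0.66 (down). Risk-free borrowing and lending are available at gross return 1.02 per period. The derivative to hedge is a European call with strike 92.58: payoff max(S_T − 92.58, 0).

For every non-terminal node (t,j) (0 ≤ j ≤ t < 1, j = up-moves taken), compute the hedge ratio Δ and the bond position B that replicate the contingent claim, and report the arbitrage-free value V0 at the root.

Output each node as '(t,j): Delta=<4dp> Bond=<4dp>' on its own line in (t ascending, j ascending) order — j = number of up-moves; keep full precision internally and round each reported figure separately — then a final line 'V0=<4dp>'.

(0,0): Delta=0.6100 Bond=-44.9955
V0=24.5430

The replicating-portfolio and risk-neutral prices coincide; use p* = (1.02−0.66)/(1.05−0.66) = 0.9231 for the latter.
Terminal payoffs: V(1,0)=0.0000, V(1,1)=27.1200
  t=0,j=0: stock 114.0000 → up 119.7000 (V=27.1200), down 75.2400 (V=0.0000). Price 24.5430; hedge Δ=0.6100, bond B=-44.9955.
Self-financing check: at every node Δ·S+B equals the discounted successor values.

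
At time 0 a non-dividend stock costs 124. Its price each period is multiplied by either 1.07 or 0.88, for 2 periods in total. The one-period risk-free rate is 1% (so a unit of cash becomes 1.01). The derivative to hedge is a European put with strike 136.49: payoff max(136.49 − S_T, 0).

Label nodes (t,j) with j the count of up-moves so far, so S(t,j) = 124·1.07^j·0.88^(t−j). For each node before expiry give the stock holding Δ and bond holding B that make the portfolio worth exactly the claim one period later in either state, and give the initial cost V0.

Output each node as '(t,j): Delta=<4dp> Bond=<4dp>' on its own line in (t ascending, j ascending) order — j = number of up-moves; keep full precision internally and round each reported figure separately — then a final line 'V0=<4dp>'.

Under the risk-neutral measure, an up-move has probability p* = (R−d)/(u−d) = 0.6842 and values discount at R = 1.01.
At expiry t=2: V(2,0)=40.4644, V(2,1)=19.7316, V(2,2)=0.0000
Node (1,0) S=109.1200: V=(p*·19.7316+(1−p*)·40.4644)/1.01=26.0186; Δ=(19.7316−40.4644)/(116.7584−96.0256)=-1.0000; B=V−Δ·S=135.1386
Node (1,1) S=132.6800: V=(p*·0.0000+(1−p*)·19.7316)/1.01=6.1693; Δ=(0.0000−19.7316)/(141.9676−116.7584)=-0.7827; B=V−Δ·S=110.0199
Node (0,0) S=124.0000: V=(p*·6.1693+(1−p*)·26.0186)/1.01=12.3144; Δ=(6.1693−26.0186)/(132.6800−109.1200)=-0.8425; B=V−Δ·S=116.7843
Each (Δ,B) replicates both successor values, so the strategy is self-financing and V0 is arbitrage-free.

(0,0): Delta=-0.8425 Bond=116.7843
(1,0): Delta=-1.0000 Bond=135.1386
(1,1): Delta=-0.7827 Bond=110.0199
V0=12.3144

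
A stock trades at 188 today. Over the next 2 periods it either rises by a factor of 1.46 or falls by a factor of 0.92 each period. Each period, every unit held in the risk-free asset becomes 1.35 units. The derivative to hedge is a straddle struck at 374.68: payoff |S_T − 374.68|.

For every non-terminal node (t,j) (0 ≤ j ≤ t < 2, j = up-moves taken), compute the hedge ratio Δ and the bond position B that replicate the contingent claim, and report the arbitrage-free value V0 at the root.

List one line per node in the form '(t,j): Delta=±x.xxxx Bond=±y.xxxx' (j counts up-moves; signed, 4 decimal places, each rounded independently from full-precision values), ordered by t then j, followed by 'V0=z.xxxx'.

Since d<R<u, set p* = (R−d)/(u−d) = 0.7963; price each node as the discounted p*-expectation of its children.
At expiry t=2: V(2,0)=215.5568, V(2,1)=122.1584, V(2,2)=26.0608
(1,0): S=172.9600. Δ = (V_up−V_dn)/(S_up−S_dn) = (122.1584−215.5568)/(252.5216−159.1232) = -1.0000. V = [p*·122.1584 + (1−p*)·215.5568]/1.35 = 104.5807. B = V − Δ·S = 277.5407.
(1,1): S=274.4800. Δ = (V_up−V_dn)/(S_up−S_dn) = (26.0608−122.1584)/(400.7408−252.5216) = -0.6483. V = [p*·26.0608 + (1−p*)·122.1584]/1.35 = 33.8046. B = V − Δ·S = 211.7631.
(0,0): S=188.0000. Δ = (V_up−V_dn)/(S_up−S_dn) = (33.8046−104.5807)/(274.4800−172.9600) = -0.6972. V = [p*·33.8046 + (1−p*)·104.5807]/1.35 = 35.7200. B = V − Δ·S = 166.7869.
Check: Δ(0,0)·S0 + B(0,0) = 35.7200 = V0.

(0,0): Delta=-0.6972 Bond=166.7869
(1,0): Delta=-1.0000 Bond=277.5407
(1,1): Delta=-0.6483 Bond=211.7631
V0=35.7200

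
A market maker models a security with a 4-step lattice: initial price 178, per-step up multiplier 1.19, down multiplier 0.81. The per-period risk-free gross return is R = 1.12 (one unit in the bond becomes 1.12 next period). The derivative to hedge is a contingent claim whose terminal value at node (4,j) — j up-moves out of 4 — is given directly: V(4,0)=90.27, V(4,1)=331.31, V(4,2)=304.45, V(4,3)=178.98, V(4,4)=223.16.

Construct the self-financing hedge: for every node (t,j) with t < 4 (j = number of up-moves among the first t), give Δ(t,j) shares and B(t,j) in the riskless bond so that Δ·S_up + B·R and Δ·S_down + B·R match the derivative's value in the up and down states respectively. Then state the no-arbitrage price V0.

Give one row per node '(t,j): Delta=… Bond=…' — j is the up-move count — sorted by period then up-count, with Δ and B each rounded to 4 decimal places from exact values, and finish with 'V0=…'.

(0,0): Delta=-0.2408 Bond=181.7582
(1,0): Delta=-1.2134 Bond=343.8033
(1,1): Delta=-0.0913 Bond=171.9034
(2,0): Delta=0.4525 Bond=190.5044
(2,1): Delta=-1.4695 Bond=428.9915
(2,2): Delta=0.1205 Bond=139.1377
(3,0): Delta=6.7055 Bond=-378.1480
(3,1): Delta=-0.5086 Bond=346.9323
(3,2): Delta=-1.6172 Bond=510.6243
(3,3): Delta=0.3876 Bond=75.7204
V0=138.8948

Under the risk-neutral measure, an up-move has probability p* = (R−d)/(u−d) = 0.8158 and values discount at R = 1.12.
Terminal values V(4,·): V(4,0)=90.2700, V(4,1)=331.3100, V(4,2)=304.4500, V(4,3)=178.9800, V(4,4)=223.1600
Node (3,0) S=94.5965: V=(p*·331.3100+(1−p*)·90.2700)/1.12=256.1678; Δ=(331.3100−90.2700)/(112.5698−76.6232)=6.7055; B=V−Δ·S=-378.1480
Node (3,1) S=138.9751: V=(p*·304.4500+(1−p*)·331.3100)/1.12=276.2481; Δ=(304.4500−331.3100)/(165.3804−112.5698)=-0.5086; B=V−Δ·S=346.9323
Node (3,2) S=204.1733: V=(p*·178.9800+(1−p*)·304.4500)/1.12=180.4401; Δ=(178.9800−304.4500)/(242.9662−165.3804)=-1.6172; B=V−Δ·S=510.6243
Node (3,3) S=299.9583: V=(p*·223.1600+(1−p*)·178.9800)/1.12=191.9836; Δ=(223.1600−178.9800)/(356.9504−242.9662)=0.3876; B=V−Δ·S=75.7204
Node (2,0) S=116.7858: V=(p*·276.2481+(1−p*)·256.1678)/1.12=243.3474; Δ=(276.2481−256.1678)/(138.9751−94.5965)=0.4525; B=V−Δ·S=190.5044
Node (2,1) S=171.5742: V=(p*·180.4401+(1−p*)·276.2481)/1.12=176.8651; Δ=(180.4401−276.2481)/(204.1733−138.9751)=-1.4695; B=V−Δ·S=428.9915
Node (2,2) S=252.0658: V=(p*·191.9836+(1−p*)·180.4401)/1.12=169.5153; Δ=(191.9836−180.4401)/(299.9583−204.1733)=0.1205; B=V−Δ·S=139.1377
Node (1,0) S=144.1800: V=(p*·176.8651+(1−p*)·243.3474)/1.12=168.8499; Δ=(176.8651−243.3474)/(171.5742−116.7858)=-1.2134; B=V−Δ·S=343.8033
Node (1,1) S=211.8200: V=(p*·169.5153+(1−p*)·176.8651)/1.12=152.5618; Δ=(169.5153−176.8651)/(252.0658−171.5742)=-0.0913; B=V−Δ·S=171.9034
Node (0,0) S=178.0000: V=(p*·152.5618+(1−p*)·168.8499)/1.12=138.8948; Δ=(152.5618−168.8499)/(211.8200−144.1800)=-0.2408; B=V−Δ·S=181.7582
Each (Δ,B) replicates both successor values, so the strategy is self-financing and V0 is arbitrage-free.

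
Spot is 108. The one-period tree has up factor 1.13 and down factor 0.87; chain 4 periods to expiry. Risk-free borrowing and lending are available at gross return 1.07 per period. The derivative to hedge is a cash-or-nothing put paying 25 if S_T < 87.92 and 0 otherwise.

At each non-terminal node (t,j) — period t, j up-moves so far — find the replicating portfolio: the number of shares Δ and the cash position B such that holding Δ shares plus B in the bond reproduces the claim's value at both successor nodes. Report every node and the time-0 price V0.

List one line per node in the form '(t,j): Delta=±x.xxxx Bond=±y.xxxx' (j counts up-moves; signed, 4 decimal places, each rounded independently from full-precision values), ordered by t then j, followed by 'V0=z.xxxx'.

(0,0): Delta=-0.0893 Bond=10.4213
(1,0): Delta=-0.3173 Bond=32.5757
(1,1): Delta=-0.0366 Bond=4.7233
(2,0): Delta=-0.8456 Bond=78.0410
(2,1): Delta=-0.1953 Bond=21.9006
(2,2): Delta=0.0000 Bond=0.0000
(3,0): Delta=0.0000 Bond=23.3645
(3,1): Delta=-1.0409 Bond=101.5457
(3,2): Delta=0.0000 Bond=0.0000
(3,3): Delta=0.0000 Bond=0.0000
V0=0.7753

The replicating-portfolio and risk-neutral prices coincide; use p* = (1.07−0.87)/(1.13−0.87) = 0.7692 for the latter.
At expiry t=4: V(4,0)=25.0000, V(4,1)=25.0000, V(4,2)=0.0000, V(4,3)=0.0000, V(4,4)=0.0000
Node (3,0) S=71.1183: V=(p*·25.0000+(1−p*)·25.0000)/1.07=23.3645; Δ=(25.0000−25.0000)/(80.3637−61.8729)=0.0000; B=V−Δ·S=23.3645
Node (3,1) S=92.3721: V=(p*·0.0000+(1−p*)·25.0000)/1.07=5.3918; Δ=(0.0000−25.0000)/(104.3804−80.3637)=-1.0409; B=V−Δ·S=101.5457
Node (3,2) S=119.9775: V=(p*·0.0000+(1−p*)·0.0000)/1.07=0.0000; Δ=(0.0000−0.0000)/(135.5746−104.3804)=0.0000; B=V−Δ·S=0.0000
Node (3,3) S=155.8329: V=(p*·0.0000+(1−p*)·0.0000)/1.07=0.0000; Δ=(0.0000−0.0000)/(176.0911−135.5746)=0.0000; B=V−Δ·S=0.0000
Node (2,0) S=81.7452: V=(p*·5.3918+(1−p*)·23.3645)/1.07=8.9153; Δ=(5.3918−23.3645)/(92.3721−71.1183)=-0.8456; B=V−Δ·S=78.0410
Node (2,1) S=106.1748: V=(p*·0.0000+(1−p*)·5.3918)/1.07=1.1629; Δ=(0.0000−5.3918)/(119.9775−92.3721)=-0.1953; B=V−Δ·S=21.9006
Node (2,2) S=137.9052: V=(p*·0.0000+(1−p*)·0.0000)/1.07=0.0000; Δ=(0.0000−0.0000)/(155.8329−119.9775)=0.0000; B=V−Δ·S=0.0000
Node (1,0) S=93.9600: V=(p*·1.1629+(1−p*)·8.9153)/1.07=2.7588; Δ=(1.1629−8.9153)/(106.1748−81.7452)=-0.3173; B=V−Δ·S=32.5757
Node (1,1) S=122.0400: V=(p*·0.0000+(1−p*)·1.1629)/1.07=0.2508; Δ=(0.0000−1.1629)/(137.9052−106.1748)=-0.0366; B=V−Δ·S=4.7233
Node (0,0) S=108.0000: V=(p*·0.2508+(1−p*)·2.7588)/1.07=0.7753; Δ=(0.2508−2.7588)/(122.0400−93.9600)=-0.0893; B=V−Δ·S=10.4213
Check: Δ(0,0)·S0 + B(0,0) = 0.7753 = V0.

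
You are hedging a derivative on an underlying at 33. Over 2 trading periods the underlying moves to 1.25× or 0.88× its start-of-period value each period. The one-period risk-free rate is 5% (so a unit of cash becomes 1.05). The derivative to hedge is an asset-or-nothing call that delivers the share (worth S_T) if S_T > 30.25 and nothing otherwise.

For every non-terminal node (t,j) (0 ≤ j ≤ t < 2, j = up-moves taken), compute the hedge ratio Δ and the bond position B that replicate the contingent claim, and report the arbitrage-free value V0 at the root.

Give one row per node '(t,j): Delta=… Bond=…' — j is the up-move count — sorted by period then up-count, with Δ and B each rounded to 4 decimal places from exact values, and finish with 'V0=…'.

(0,0): Delta=2.0775 Bond=-42.3289
(1,0): Delta=3.3784 Bond=-82.2239
(1,1): Delta=1.0000 Bond=0.0000
V0=26.2274

Under the risk-neutral measure, an up-move has probability p* = (R−d)/(u−d) = 0.4595 and values discount at R = 1.05.
Terminal payoffs: V(2,0)=0.0000, V(2,1)=36.3000, V(2,2)=51.5625
Node (1,0) S=29.0400: V=(p*·36.3000+(1−p*)·0.0000)/1.05=15.8842; Δ=(36.3000−0.0000)/(36.3000−25.5552)=3.3784; B=V−Δ·S=-82.2239
Node (1,1) S=41.2500: V=(p*·51.5625+(1−p*)·36.3000)/1.05=41.2500; Δ=(51.5625−36.3000)/(51.5625−36.3000)=1.0000; B=V−Δ·S=0.0000
Node (0,0) S=33.0000: V=(p*·41.2500+(1−p*)·15.8842)/1.05=26.2274; Δ=(41.2500−15.8842)/(41.2500−29.0400)=2.0775; B=V−Δ·S=-42.3289
Self-financing check: at every node Δ·S+B equals the discounted successor values.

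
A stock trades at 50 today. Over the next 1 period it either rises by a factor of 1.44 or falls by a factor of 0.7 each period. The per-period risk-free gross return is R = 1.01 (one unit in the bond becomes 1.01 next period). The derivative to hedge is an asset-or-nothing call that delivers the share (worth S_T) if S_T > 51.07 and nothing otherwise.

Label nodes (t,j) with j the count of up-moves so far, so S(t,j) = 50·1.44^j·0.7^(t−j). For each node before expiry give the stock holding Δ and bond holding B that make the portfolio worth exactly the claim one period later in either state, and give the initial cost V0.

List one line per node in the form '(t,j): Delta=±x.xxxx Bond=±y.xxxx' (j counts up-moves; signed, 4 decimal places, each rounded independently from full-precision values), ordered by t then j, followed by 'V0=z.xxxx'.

(0,0): Delta=1.9459 Bond=-67.4338
V0=29.8635

Since d<R<u, set p* = (R−d)/(u−d) = 0.4189; price each node as the discounted p*-expectation of its children.
Terminal values V(1,·): V(1,0)=0.0000, V(1,1)=72.0000
(0,0): S=50.0000. Δ = (V_up−V_dn)/(S_up−S_dn) = (72.0000−0.0000)/(72.0000−35.0000) = 1.9459. V = [p*·72.0000 + (1−p*)·0.0000]/1.01 = 29.8635. B = V − Δ·S = -67.4338.
The time-0 hedge costs 29.8635, which is the no-arbitrage price.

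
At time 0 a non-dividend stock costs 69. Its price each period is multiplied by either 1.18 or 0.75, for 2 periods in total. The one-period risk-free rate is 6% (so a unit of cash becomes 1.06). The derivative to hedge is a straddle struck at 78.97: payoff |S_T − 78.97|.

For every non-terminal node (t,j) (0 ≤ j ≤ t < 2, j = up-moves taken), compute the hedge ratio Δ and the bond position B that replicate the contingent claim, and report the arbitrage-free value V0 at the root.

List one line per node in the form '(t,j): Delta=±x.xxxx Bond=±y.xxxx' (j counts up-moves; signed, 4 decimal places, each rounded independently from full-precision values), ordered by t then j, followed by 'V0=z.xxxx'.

Under the risk-neutral measure, an up-move has probability p* = (R−d)/(u−d) = 0.7209 and values discount at R = 1.06.
Terminal values V(2,·): V(2,0)=40.1575, V(2,1)=17.9050, V(2,2)=17.1056
  t=1,j=0: stock 51.7500 → up 61.0650 (V=17.9050), down 38.8125 (V=40.1575). Price 22.7500; hedge Δ=-1.0000, bond B=74.5000.
  t=1,j=1: stock 81.4200 → up 96.0756 (V=17.1056), down 61.0650 (V=17.9050). Price 16.3478; hedge Δ=-0.0228, bond B=18.2069.
  t=0,j=0: stock 69.0000 → up 81.4200 (V=16.3478), down 51.7500 (V=22.7500). Price 17.1080; hedge Δ=-0.2158, bond B=31.9968.
The time-0 hedge costs 17.1080, which is the no-arbitrage price.

(0,0): Delta=-0.2158 Bond=31.9968
(1,0): Delta=-1.0000 Bond=74.5000
(1,1): Delta=-0.0228 Bond=18.2069
V0=17.1080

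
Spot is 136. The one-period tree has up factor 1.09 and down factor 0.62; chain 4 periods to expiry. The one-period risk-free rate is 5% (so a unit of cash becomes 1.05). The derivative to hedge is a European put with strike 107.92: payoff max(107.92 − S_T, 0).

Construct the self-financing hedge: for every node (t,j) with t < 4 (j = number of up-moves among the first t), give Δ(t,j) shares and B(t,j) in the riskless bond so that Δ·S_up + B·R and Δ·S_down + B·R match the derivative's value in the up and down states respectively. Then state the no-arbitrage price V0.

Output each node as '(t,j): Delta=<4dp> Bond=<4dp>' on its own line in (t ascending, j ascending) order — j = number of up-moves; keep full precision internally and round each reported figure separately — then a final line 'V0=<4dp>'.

The replicating-portfolio and risk-neutral prices coincide; use p* = (1.05−0.62)/(1.09−0.62) = 0.9149 for the latter.
Terminal payoffs: V(4,0)=87.8242, V(4,1)=72.5903, V(4,2)=45.8080, V(4,3)=0.0000, V(4,4)=0.0000
Node (3,0) S=32.4126: V=(p*·72.5903+(1−p*)·87.8242)/1.05=70.3683; Δ=(72.5903−87.8242)/(35.3297−20.0958)=-1.0000; B=V−Δ·S=102.7810
Node (3,1) S=56.9835: V=(p*·45.8080+(1−p*)·72.5903)/1.05=45.7975; Δ=(45.8080−72.5903)/(62.1120−35.3297)=-1.0000; B=V−Δ·S=102.7810
Node (3,2) S=100.1806: V=(p*·0.0000+(1−p*)·45.8080)/1.05=3.7129; Δ=(0.0000−45.8080)/(109.1968−62.1120)=-0.9729; B=V−Δ·S=101.1768
Node (3,3) S=176.1239: V=(p*·0.0000+(1−p*)·0.0000)/1.05=0.0000; Δ=(0.0000−0.0000)/(191.9751−109.1968)=0.0000; B=V−Δ·S=0.0000
Node (2,0) S=52.2784: V=(p*·45.7975+(1−p*)·70.3683)/1.05=45.6082; Δ=(45.7975−70.3683)/(56.9835−32.4126)=-1.0000; B=V−Δ·S=97.8866
Node (2,1) S=91.9088: V=(p*·3.7129+(1−p*)·45.7975)/1.05=6.9472; Δ=(3.7129−45.7975)/(100.1806−56.9835)=-0.9742; B=V−Δ·S=96.4889
Node (2,2) S=161.5816: V=(p*·0.0000+(1−p*)·3.7129)/1.05=0.3009; Δ=(0.0000−3.7129)/(176.1239−100.1806)=-0.0489; B=V−Δ·S=8.2008
Node (1,0) S=84.3200: V=(p*·6.9472+(1−p*)·45.6082)/1.05=9.7500; Δ=(6.9472−45.6082)/(91.9088−52.2784)=-0.9755; B=V−Δ·S=92.0075
Node (1,1) S=148.2400: V=(p*·0.3009+(1−p*)·6.9472)/1.05=0.8253; Δ=(0.3009−6.9472)/(161.5816−91.9088)=-0.0954; B=V−Δ·S=14.9663
Node (0,0) S=136.0000: V=(p*·0.8253+(1−p*)·9.7500)/1.05=1.5094; Δ=(0.8253−9.7500)/(148.2400−84.3200)=-0.1396; B=V−Δ·S=20.4981
Self-financing check: at every node Δ·S+B equals the discounted successor values.

(0,0): Delta=-0.1396 Bond=20.4981
(1,0): Delta=-0.9755 Bond=92.0075
(1,1): Delta=-0.0954 Bond=14.9663
(2,0): Delta=-1.0000 Bond=97.8866
(2,1): Delta=-0.9742 Bond=96.4889
(2,2): Delta=-0.0489 Bond=8.2008
(3,0): Delta=-1.0000 Bond=102.7810
(3,1): Delta=-1.0000 Bond=102.7810
(3,2): Delta=-0.9729 Bond=101.1768
(3,3): Delta=0.0000 Bond=0.0000
V0=1.5094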